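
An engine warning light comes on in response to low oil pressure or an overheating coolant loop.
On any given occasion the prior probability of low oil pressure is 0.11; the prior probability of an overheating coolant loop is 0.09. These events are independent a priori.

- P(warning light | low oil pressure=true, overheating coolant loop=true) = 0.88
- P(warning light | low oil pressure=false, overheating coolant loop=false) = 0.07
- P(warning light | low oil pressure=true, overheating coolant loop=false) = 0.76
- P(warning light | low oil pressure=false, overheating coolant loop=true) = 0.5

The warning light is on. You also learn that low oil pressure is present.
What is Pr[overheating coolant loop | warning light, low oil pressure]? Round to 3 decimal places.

Weight on overheating coolant loop=true, given the evidence: 0.88*0.09 = 0.079200
Normalizer over all consistent configurations: 0.76*0.91 + 0.88*0.09 = 0.770800
P(overheating coolant loop | warning light, low oil pressure) = 0.079200/0.770800 ≈ 0.103

Pr[overheating coolant loop | warning light, low oil pressure] ≈ 0.103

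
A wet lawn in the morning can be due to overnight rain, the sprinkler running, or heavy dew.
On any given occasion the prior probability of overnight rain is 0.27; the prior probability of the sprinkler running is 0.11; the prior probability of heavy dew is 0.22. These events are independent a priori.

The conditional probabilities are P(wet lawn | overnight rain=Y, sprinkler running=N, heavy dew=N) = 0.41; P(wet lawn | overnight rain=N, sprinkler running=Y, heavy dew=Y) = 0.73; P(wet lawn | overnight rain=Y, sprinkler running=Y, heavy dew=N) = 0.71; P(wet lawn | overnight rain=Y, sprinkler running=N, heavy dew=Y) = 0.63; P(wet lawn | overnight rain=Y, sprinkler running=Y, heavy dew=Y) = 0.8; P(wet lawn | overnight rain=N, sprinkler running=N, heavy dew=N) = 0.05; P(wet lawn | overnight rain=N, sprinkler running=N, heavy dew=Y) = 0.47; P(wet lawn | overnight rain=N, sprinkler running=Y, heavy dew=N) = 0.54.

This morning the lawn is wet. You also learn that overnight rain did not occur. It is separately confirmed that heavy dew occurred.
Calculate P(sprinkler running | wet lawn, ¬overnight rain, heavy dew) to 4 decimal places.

P(sprinkler running | wet lawn, ¬overnight rain, heavy dew) ≈ 0.1611

By total probability over both values of sprinkler running:
  P(wet lawn | ¬overnight rain, heavy dew) = 0.47·0.89 + 0.73·0.11
        = 0.418300 + 0.080300 = 0.498600
Keeping only the sprinkler running-present terms gives 0.080300, so
  P(sprinkler running | wet lawn, ¬overnight rain, heavy dew) = 0.080300 / 0.498600 ≈ 0.1611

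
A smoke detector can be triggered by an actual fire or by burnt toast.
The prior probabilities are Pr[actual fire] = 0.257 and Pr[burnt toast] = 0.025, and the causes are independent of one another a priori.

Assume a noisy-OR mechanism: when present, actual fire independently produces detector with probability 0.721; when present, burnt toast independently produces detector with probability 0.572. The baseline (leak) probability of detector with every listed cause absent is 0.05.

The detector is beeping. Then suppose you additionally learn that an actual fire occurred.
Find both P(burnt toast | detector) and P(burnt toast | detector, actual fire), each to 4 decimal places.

Under noisy-OR, P(detector | causes) = 1 − (1−0.05)·∏(1−qᵢ) over the active causes.
By total probability over the 4 (actual fire, burnt toast) configurations:
  P(detector) = 0.05×0.743×0.975 + 0.5934×0.743×0.025 + 0.73495×0.257×0.975 + 0.886559×0.257×0.025
        = 0.036221 + 0.011022 + 0.184160 + 0.005696 = 0.237099
Configurations with burnt toast contribute 0.016718, so
  P(burnt toast | detector) = 0.016718 / 0.237099 ≈ 0.0705

With the extra evidence:
Weight on burnt toast=true, given the evidence: 0.886559×0.025 = 0.022164
Denominator P(detector | actual fire): 0.73495×0.975 + 0.886559×0.025 = 0.738740
P(burnt toast | detector, actual fire) = 0.022164/0.738740 ≈ 0.0300
Conditioning on actual fire lowers the posterior on burnt toast: the classic explaining-away effect in a common-effect structure.

P(burnt toast | detector) ≈ 0.0705; P(burnt toast | detector, actual fire) ≈ 0.0300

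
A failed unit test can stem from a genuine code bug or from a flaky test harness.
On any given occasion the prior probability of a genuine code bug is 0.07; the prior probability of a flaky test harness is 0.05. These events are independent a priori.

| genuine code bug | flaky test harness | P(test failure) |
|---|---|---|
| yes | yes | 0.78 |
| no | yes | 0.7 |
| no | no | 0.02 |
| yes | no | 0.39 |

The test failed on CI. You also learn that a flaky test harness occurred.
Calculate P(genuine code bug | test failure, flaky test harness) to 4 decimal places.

P(genuine code bug | test failure, flaky test harness) ≈ 0.0774

For the numerator, keep only genuine code bug=true terms: 0.78*0.07 = 0.054600
Denominator P(test failure | flaky test harness): 0.7*0.93 + 0.78*0.07 = 0.705600
Posterior = 0.054600 / 0.705600 ≈ 0.0774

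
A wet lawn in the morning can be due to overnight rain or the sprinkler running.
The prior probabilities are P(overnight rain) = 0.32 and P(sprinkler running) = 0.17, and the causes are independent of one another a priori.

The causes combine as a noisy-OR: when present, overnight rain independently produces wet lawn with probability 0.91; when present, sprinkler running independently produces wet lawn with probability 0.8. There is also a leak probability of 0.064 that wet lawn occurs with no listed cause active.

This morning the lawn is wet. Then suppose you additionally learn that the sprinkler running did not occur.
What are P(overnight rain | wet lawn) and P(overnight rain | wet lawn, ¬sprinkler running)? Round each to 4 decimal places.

Under noisy-OR, P(wet lawn | causes) = 1 − (1−0.064)·∏(1−qᵢ) over the active causes.
By total probability over the 4 (overnight rain, sprinkler running) configurations:
  P(wet lawn) = 0.064*0.68*0.83 + 0.8128*0.68*0.17 + 0.91576*0.32*0.83 + 0.983152*0.32*0.17
        = 0.036122 + 0.093960 + 0.243226 + 0.053483 = 0.426791
Configurations with overnight rain contribute 0.296709, so
  P(overnight rain | wet lawn) = 0.296709 / 0.426791 ≈ 0.6952

Now condition on the additional information:
By total probability over both values of overnight rain:
  P(wet lawn | ¬sprinkler running) = 0.064·0.68 + 0.91576·0.32
        = 0.043520 + 0.293043 = 0.336563
The terms with overnight rain present sum to 0.293043, so
  P(overnight rain | wet lawn, ¬sprinkler running) = 0.293043 / 0.336563 ≈ 0.8707
With sprinkler running excluded, overnight rain must carry more of the explanatory weight for the wet lawn.

P(overnight rain | wet lawn) ≈ 0.6952; P(overnight rain | wet lawn, ¬sprinkler running) ≈ 0.8707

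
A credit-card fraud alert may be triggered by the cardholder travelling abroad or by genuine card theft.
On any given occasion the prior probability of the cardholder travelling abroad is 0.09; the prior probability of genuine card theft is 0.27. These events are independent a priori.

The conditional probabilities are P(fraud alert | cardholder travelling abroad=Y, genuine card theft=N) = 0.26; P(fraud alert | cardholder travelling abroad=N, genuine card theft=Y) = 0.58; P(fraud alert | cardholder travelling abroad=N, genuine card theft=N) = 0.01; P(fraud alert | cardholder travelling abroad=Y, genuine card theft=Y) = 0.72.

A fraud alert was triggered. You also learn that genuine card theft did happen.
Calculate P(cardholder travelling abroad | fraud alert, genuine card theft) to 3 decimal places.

P(fraud alert | genuine card theft) = 0.58·0.91 + 0.72·0.09 = 0.527800 + 0.064800 = 0.592600
The cardholder travelling abroad-present share is 0.72·0.09 = 0.064800.
So P(cardholder travelling abroad | fraud alert, genuine card theft) = 0.064800/0.592600 ≈ 0.109.

P(cardholder travelling abroad | fraud alert, genuine card theft) ≈ 0.109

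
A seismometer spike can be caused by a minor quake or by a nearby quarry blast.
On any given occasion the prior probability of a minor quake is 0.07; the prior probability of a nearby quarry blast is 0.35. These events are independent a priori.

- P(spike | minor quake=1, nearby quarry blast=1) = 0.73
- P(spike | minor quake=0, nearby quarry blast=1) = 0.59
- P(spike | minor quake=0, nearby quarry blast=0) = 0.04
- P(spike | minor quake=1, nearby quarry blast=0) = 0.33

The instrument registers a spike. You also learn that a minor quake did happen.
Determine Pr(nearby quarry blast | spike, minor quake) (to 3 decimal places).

Pr(nearby quarry blast | spike, minor quake) ≈ 0.544

Enumerate both values of nearby quarry blast and weight by the priors:
  P(spike | minor quake) = 0.33*0.65 + 0.73*0.35
        = 0.214500 + 0.255500 = 0.470000
Keeping only the nearby quarry blast-present terms gives 0.255500, so
  P(nearby quarry blast | spike, minor quake) = 0.255500 / 0.470000 ≈ 0.544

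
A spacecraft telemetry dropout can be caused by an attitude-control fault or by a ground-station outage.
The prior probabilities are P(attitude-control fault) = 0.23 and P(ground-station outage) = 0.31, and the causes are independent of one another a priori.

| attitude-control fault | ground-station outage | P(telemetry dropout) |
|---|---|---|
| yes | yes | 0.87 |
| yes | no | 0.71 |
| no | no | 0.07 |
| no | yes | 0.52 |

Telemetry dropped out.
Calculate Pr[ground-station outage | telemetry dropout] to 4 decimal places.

Pr[ground-station outage | telemetry dropout] ≈ 0.5540

By total probability over the 4 (attitude-control fault, ground-station outage) configurations:
  P(telemetry dropout) = 0.07×0.77×0.69 + 0.52×0.77×0.31 + 0.71×0.23×0.69 + 0.87×0.23×0.31
        = 0.037191 + 0.124124 + 0.112677 + 0.062031 = 0.336023
Keeping only the ground-station outage-present terms gives 0.186155, so
  P(ground-station outage | telemetry dropout) = 0.186155 / 0.336023 ≈ 0.5540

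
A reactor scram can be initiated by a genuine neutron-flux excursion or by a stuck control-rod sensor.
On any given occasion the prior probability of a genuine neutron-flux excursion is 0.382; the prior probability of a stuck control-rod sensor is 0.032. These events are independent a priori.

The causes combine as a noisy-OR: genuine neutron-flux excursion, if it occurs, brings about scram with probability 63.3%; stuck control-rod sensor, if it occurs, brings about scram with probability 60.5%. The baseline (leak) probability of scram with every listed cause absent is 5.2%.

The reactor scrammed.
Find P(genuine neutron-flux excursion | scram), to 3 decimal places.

P(genuine neutron-flux excursion | scram) ≈ 0.853

Under noisy-OR, P(scram | causes) = 1 − (1−0.052)·∏(1−qᵢ) over the active causes.
P(scram) = 0.052*0.618*0.968 + 0.62554*0.618*0.032 + 0.652084*0.382*0.968 + 0.862573*0.382*0.032 = 0.031108 + 0.012371 + 0.241125 + 0.010544 = 0.295148
The genuine neutron-flux excursion-present share is 0.241125 + 0.010544 = 0.251669.
So P(genuine neutron-flux excursion | scram) = 0.251669/0.295148 ≈ 0.853.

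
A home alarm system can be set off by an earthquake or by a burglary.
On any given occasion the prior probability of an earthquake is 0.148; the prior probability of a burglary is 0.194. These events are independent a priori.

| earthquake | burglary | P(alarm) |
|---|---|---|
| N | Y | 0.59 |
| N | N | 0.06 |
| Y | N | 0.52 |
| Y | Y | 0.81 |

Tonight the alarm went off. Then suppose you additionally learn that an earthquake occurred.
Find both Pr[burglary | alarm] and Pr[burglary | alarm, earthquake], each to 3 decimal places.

P(alarm) = 0.06*0.852*0.806 + 0.59*0.852*0.194 + 0.52*0.148*0.806 + 0.81*0.148*0.194 = 0.041203 + 0.097520 + 0.062030 + 0.023257 = 0.224010
Restricting to configurations with burglary present: 0.097520 + 0.023257 = 0.120777.
P(burglary | alarm) = 0.120777 / 0.224010 ≈ 0.539

With the extra evidence:
P(alarm | earthquake) = 0.52*0.806 + 0.81*0.194 = 0.419120 + 0.157140 = 0.576260
Restricting to configurations with burglary present: 0.81*0.194 = 0.157140.
So P(burglary | alarm, earthquake) = 0.157140/0.576260 ≈ 0.273.

Pr[burglary | alarm] ≈ 0.539; Pr[burglary | alarm, earthquake] ≈ 0.273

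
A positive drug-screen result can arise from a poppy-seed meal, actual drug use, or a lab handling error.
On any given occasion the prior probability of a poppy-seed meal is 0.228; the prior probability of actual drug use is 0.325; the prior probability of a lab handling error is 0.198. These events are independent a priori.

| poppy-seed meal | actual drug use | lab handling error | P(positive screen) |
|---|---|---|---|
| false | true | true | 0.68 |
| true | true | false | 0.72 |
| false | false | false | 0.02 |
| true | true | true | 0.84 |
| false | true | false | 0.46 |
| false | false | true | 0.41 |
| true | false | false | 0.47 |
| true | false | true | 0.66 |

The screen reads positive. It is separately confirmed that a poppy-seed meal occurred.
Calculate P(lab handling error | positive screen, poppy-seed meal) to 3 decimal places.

P(positive screen | poppy-seed meal) = 0.47×0.675×0.802 + 0.66×0.675×0.198 + 0.72×0.325×0.802 + 0.84×0.325×0.198 = 0.254435 + 0.088209 + 0.187668 + 0.054054 = 0.584366
The lab handling error-present share is 0.088209 + 0.054054 = 0.142263.
P(lab handling error | positive screen, poppy-seed meal) = 0.142263 / 0.584366 ≈ 0.243

P(lab handling error | positive screen, poppy-seed meal) ≈ 0.243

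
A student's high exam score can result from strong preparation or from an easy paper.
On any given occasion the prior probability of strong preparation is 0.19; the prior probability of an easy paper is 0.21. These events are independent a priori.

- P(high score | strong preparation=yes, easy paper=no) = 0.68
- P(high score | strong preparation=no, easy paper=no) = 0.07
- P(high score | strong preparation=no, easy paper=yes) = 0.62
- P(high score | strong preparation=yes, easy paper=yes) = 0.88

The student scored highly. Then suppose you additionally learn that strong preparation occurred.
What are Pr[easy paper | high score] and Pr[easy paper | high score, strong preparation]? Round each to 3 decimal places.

P(high score) = 0.07×0.81×0.79 + 0.62×0.81×0.21 + 0.68×0.19×0.79 + 0.88×0.19×0.21 = 0.044793 + 0.105462 + 0.102068 + 0.035112 = 0.287435
Restricting to configurations with easy paper present: 0.105462 + 0.035112 = 0.140574.
Hence the posterior is 0.140574/0.287435 ≈ 0.489.

Now also conditioning on strong preparation=true:
P(high score | strong preparation) = 0.68*0.79 + 0.88*0.21 = 0.537200 + 0.184800 = 0.722000
The easy paper-present share is 0.88*0.21 = 0.184800.
Hence the posterior is 0.184800/0.722000 ≈ 0.256.

Pr[easy paper | high score] ≈ 0.489; Pr[easy paper | high score, strong preparation] ≈ 0.256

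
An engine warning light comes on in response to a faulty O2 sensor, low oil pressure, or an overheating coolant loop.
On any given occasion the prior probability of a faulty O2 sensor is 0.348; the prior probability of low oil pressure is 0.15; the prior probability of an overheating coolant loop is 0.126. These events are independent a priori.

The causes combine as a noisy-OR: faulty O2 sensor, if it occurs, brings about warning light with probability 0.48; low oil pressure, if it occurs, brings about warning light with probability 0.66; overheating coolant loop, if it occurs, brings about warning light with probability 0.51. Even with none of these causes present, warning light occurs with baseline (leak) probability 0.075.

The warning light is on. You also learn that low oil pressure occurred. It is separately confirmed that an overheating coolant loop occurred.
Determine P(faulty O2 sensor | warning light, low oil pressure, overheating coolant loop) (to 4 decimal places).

Under noisy-OR, P(warning light | causes) = 1 − (1−0.075)·∏(1−qᵢ) over the active causes.
Weight on faulty O2 sensor=true, given the evidence: 0.919865·0.348 = 0.320113
Denominator P(warning light | low oil pressure, overheating coolant loop): 0.845895·0.652 + 0.919865·0.348 = 0.871637
P(faulty O2 sensor | warning light, low oil pressure, overheating coolant loop) = 0.320113/0.871637 ≈ 0.3673

P(faulty O2 sensor | warning light, low oil pressure, overheating coolant loop) ≈ 0.3673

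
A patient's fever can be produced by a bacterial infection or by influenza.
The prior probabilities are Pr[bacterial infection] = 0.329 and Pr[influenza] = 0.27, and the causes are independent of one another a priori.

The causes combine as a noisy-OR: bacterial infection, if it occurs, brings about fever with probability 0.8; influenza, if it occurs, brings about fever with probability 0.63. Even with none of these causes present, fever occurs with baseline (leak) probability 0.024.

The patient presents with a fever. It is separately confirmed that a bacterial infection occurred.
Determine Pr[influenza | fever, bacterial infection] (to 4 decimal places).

Pr[influenza | fever, bacterial infection] ≈ 0.2989

Under noisy-OR, P(fever | causes) = 1 − (1−0.024)·∏(1−qᵢ) over the active causes.
Numerator (weight on configurations with influenza): 0.927776·0.27 = 0.250500
Normalizer over all consistent configurations: 0.8048·0.73 + 0.927776·0.27 = 0.838004
P(influenza | fever, bacterial infection) = 0.250500/0.838004 ≈ 0.2989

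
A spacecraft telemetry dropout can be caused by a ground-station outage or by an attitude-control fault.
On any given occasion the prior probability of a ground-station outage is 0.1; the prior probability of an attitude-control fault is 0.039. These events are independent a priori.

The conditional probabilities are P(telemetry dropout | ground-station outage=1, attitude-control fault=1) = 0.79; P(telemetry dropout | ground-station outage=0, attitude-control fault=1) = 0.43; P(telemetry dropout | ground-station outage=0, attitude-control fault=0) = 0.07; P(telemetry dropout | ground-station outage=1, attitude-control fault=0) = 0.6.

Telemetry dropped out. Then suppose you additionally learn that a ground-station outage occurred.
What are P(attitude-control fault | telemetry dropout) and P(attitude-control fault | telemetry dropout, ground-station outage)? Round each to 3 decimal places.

P(attitude-control fault | telemetry dropout) ≈ 0.133; P(attitude-control fault | telemetry dropout, ground-station outage) ≈ 0.051

By total probability over the 4 (ground-station outage, attitude-control fault) configurations:
  P(telemetry dropout) = 0.07·0.9·0.961 + 0.43·0.9·0.039 + 0.6·0.1·0.961 + 0.79·0.1·0.039
        = 0.060543 + 0.015093 + 0.057660 + 0.003081 = 0.136377
Configurations with attitude-control fault contribute 0.018174, so
  P(attitude-control fault | telemetry dropout) = 0.018174 / 0.136377 ≈ 0.133

Now also conditioning on ground-station outage=true:
By total probability over both values of attitude-control fault:
  P(telemetry dropout | ground-station outage) = 0.6×0.961 + 0.79×0.039
        = 0.576600 + 0.030810 = 0.607410
Configurations with attitude-control fault contribute 0.030810, so
  P(attitude-control fault | telemetry dropout, ground-station outage) = 0.030810 / 0.607410 ≈ 0.051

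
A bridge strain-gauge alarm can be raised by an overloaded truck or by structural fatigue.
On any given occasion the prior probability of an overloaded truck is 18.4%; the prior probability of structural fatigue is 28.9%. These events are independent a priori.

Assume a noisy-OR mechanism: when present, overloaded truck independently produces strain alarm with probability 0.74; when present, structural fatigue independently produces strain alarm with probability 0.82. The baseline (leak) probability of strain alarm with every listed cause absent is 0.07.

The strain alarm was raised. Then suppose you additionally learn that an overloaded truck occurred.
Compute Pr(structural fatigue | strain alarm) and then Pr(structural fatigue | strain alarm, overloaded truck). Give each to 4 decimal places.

Under noisy-OR, P(strain alarm | causes) = 1 − (1−0.07)·∏(1−qᵢ) over the active causes.
P(strain alarm) = 0.07·0.816·0.711 + 0.8326·0.816·0.289 + 0.7582·0.184·0.711 + 0.956476·0.184·0.289 = 0.040612 + 0.196347 + 0.099191 + 0.050862 = 0.387012
Of this, 0.247209 comes from 0.196347 + 0.050862 (the structural fatigue=true cases).
P(structural fatigue | strain alarm) = 0.247209 / 0.387012 ≈ 0.6388

Now also conditioning on overloaded truck=true:
P(strain alarm | overloaded truck) = 0.7582·0.711 + 0.956476·0.289 = 0.539080 + 0.276422 = 0.815502
Of this, 0.276422 comes from 0.956476·0.289 (the structural fatigue=true cases).
So P(structural fatigue | strain alarm, overloaded truck) = 0.276422/0.815502 ≈ 0.3390.
— overloaded truck explains away the evidence for structural fatigue.

Pr(structural fatigue | strain alarm) ≈ 0.6388; Pr(structural fatigue | strain alarm, overloaded truck) ≈ 0.3390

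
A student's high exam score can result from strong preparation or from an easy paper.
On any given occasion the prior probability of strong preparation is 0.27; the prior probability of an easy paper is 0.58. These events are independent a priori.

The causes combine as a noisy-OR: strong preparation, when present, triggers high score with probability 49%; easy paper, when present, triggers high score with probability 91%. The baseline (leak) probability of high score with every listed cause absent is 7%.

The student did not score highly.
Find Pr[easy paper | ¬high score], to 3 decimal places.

Pr[easy paper | ¬high score] ≈ 0.111

Under noisy-OR, P(high score | causes) = 1 − (1−0.07)·∏(1−qᵢ) over the active causes.
P(¬high score) = 0.93×0.73×0.42 + 0.0837×0.73×0.58 + 0.4743×0.27×0.42 + 0.042687×0.27×0.58 = 0.285138 + 0.035439 + 0.053786 + 0.006685 = 0.381048
The easy paper-present share is 0.035439 + 0.006685 = 0.042124.
So P(easy paper | ¬high score) = 0.042124/0.381048 ≈ 0.111.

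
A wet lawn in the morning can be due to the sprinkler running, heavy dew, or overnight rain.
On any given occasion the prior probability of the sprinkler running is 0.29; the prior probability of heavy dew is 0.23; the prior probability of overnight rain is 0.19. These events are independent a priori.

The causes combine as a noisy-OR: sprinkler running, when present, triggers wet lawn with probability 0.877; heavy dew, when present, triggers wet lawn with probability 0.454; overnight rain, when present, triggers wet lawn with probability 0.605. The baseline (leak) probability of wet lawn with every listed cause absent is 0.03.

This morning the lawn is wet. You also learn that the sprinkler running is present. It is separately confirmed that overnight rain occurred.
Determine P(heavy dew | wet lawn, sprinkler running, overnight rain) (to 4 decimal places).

Under noisy-OR, P(wet lawn | causes) = 1 − (1−0.03)·∏(1−qᵢ) over the active causes.
P(wet lawn | sprinkler running, overnight rain) = 0.952873*0.77 + 0.974268*0.23 = 0.733712 + 0.224082 = 0.957794
The heavy dew-present share is 0.974268*0.23 = 0.224082.
Hence the posterior is 0.224082/0.957794 ≈ 0.2340.

P(heavy dew | wet lawn, sprinkler running, overnight rain) ≈ 0.2340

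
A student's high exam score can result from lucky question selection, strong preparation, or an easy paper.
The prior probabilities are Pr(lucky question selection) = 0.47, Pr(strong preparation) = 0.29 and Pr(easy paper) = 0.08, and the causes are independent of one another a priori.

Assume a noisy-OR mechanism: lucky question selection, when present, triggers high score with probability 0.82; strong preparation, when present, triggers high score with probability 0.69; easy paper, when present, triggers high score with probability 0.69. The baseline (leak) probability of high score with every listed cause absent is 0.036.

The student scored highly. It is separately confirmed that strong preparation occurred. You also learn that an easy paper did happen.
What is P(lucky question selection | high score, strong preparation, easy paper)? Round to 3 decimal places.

P(lucky question selection | high score, strong preparation, easy paper) ≈ 0.490

Under noisy-OR, P(high score | causes) = 1 − (1−0.036)·∏(1−qᵢ) over the active causes.
P(high score | strong preparation, easy paper) = 0.90736·0.53 + 0.983325·0.47 = 0.480901 + 0.462163 = 0.943064
The lucky question selection-present share is 0.983325·0.47 = 0.462163.
So P(lucky question selection | high score, strong preparation, easy paper) = 0.462163/0.943064 ≈ 0.490.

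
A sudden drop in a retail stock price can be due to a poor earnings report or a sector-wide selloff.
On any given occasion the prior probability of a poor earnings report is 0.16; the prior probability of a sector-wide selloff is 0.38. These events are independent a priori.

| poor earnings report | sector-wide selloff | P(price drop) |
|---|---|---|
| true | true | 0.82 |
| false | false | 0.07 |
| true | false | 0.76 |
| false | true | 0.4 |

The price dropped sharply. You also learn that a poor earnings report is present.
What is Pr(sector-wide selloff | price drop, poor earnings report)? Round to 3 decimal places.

Pr(sector-wide selloff | price drop, poor earnings report) ≈ 0.398

By total probability over both values of sector-wide selloff:
  P(price drop | poor earnings report) = 0.76·0.62 + 0.82·0.38
        = 0.471200 + 0.311600 = 0.782800
Configurations with sector-wide selloff contribute 0.311600, so
  P(sector-wide selloff | price drop, poor earnings report) = 0.311600 / 0.782800 ≈ 0.398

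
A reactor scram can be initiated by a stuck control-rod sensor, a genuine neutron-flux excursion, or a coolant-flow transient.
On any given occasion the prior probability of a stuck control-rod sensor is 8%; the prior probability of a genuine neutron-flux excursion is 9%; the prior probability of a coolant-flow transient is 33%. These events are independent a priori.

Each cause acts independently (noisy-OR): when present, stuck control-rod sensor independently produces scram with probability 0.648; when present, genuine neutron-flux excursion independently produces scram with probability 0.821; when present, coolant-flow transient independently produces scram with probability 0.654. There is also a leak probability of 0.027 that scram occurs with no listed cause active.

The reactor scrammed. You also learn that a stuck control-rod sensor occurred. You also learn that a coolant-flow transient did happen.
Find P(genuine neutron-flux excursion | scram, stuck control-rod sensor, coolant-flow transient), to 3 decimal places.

P(genuine neutron-flux excursion | scram, stuck control-rod sensor, coolant-flow transient) ≈ 0.099

Under noisy-OR, P(scram | causes) = 1 − (1−0.027)·∏(1−qᵢ) over the active causes.
For the numerator, keep only genuine neutron-flux excursion=true terms: 0.978788*0.09 = 0.088091
Normalizer over all consistent configurations: 0.881496*0.91 + 0.978788*0.09 = 0.890252
P(genuine neutron-flux excursion | scram, stuck control-rod sensor, coolant-flow transient) = 0.088091/0.890252 ≈ 0.099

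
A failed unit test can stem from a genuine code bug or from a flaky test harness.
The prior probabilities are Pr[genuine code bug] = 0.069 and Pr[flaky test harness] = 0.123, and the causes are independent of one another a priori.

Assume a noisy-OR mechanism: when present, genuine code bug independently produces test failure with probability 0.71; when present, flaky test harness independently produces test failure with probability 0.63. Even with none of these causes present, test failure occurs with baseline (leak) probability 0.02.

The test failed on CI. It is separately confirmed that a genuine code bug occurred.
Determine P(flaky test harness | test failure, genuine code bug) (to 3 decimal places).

P(flaky test harness | test failure, genuine code bug) ≈ 0.149

Under noisy-OR, P(test failure | causes) = 1 − (1−0.02)·∏(1−qᵢ) over the active causes.
P(test failure | genuine code bug) = 0.7158*0.877 + 0.894846*0.123 = 0.627757 + 0.110066 = 0.737823
Restricting to configurations with flaky test harness present: 0.894846*0.123 = 0.110066.
P(flaky test harness | test failure, genuine code bug) = 0.110066 / 0.737823 ≈ 0.149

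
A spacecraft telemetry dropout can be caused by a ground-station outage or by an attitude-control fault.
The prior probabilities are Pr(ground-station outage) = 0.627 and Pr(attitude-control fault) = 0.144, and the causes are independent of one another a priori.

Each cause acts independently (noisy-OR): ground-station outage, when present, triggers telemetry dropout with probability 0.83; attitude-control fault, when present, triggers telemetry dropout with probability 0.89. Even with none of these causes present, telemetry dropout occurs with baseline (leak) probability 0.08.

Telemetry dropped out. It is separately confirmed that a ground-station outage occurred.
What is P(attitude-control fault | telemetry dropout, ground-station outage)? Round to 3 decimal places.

Under noisy-OR, P(telemetry dropout | causes) = 1 − (1−0.08)·∏(1−qᵢ) over the active causes.
For the numerator, keep only attitude-control fault=true terms: 0.982796·0.144 = 0.141523
Normalizer over all consistent configurations: 0.8436·0.856 + 0.982796·0.144 = 0.863645
P(attitude-control fault | telemetry dropout, ground-station outage) = 0.141523/0.863645 ≈ 0.164

P(attitude-control fault | telemetry dropout, ground-station outage) ≈ 0.164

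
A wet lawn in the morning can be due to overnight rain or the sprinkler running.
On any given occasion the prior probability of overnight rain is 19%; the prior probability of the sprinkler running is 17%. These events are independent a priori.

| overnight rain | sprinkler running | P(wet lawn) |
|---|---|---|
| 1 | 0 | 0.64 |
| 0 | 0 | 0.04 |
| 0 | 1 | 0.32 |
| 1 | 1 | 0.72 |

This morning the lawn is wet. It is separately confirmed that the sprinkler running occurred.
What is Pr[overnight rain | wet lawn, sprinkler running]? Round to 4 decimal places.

Weight on overnight rain=true, given the evidence: 0.72·0.19 = 0.136800
The normalizing constant is 0.32·0.81 + 0.72·0.19 = 0.396000
P(overnight rain | wet lawn, sprinkler running) = 0.136800/0.396000 ≈ 0.3455

Pr[overnight rain | wet lawn, sprinkler running] ≈ 0.3455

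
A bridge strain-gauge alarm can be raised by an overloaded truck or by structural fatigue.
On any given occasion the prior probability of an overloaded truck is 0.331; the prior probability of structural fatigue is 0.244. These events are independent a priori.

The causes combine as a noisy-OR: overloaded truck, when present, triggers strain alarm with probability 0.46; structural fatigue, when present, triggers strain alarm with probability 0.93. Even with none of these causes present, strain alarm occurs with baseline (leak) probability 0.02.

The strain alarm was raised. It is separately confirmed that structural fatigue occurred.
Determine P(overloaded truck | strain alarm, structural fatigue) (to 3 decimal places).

Under noisy-OR, P(strain alarm | causes) = 1 − (1−0.02)·∏(1−qᵢ) over the active causes.
P(strain alarm | structural fatigue) = 0.9314×0.669 + 0.962956×0.331 = 0.623107 + 0.318738 = 0.941845
The overloaded truck-present share is 0.962956×0.331 = 0.318738.
Hence the posterior is 0.318738/0.941845 ≈ 0.338.

P(overloaded truck | strain alarm, structural fatigue) ≈ 0.338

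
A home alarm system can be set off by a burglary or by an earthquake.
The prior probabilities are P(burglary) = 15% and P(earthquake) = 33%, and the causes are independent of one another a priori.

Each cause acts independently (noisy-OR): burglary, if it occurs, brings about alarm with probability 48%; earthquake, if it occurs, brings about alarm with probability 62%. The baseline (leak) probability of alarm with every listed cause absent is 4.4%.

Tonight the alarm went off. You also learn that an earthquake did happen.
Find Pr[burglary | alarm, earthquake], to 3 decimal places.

Pr[burglary | alarm, earthquake] ≈ 0.184

Under noisy-OR, P(alarm | causes) = 1 − (1−0.044)·∏(1−qᵢ) over the active causes.
Enumerate both values of burglary and weight by the priors:
  P(alarm | earthquake) = 0.63672*0.85 + 0.811094*0.15
        = 0.541212 + 0.121664 = 0.662876
The terms with burglary present sum to 0.121664, so
  P(burglary | alarm, earthquake) = 0.121664 / 0.662876 ≈ 0.184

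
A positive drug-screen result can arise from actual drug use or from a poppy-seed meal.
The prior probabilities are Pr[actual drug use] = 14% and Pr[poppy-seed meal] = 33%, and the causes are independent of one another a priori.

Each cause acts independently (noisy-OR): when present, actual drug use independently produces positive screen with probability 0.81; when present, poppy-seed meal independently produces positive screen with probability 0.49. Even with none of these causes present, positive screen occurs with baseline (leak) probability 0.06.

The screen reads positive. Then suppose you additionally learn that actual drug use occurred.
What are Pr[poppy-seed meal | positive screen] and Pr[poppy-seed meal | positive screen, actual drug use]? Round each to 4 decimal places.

Pr[poppy-seed meal | positive screen] ≈ 0.6296; Pr[poppy-seed meal | positive screen, actual drug use] ≈ 0.3528

Under noisy-OR, P(positive screen | causes) = 1 − (1−0.06)·∏(1−qᵢ) over the active causes.
By total probability over the 4 (actual drug use, poppy-seed meal) configurations:
  P(positive screen) = 0.06*0.86*0.67 + 0.5206*0.86*0.33 + 0.8214*0.14*0.67 + 0.908914*0.14*0.33
        = 0.034572 + 0.147746 + 0.077047 + 0.041992 = 0.301357
Keeping only the poppy-seed meal-present terms gives 0.189738, so
  P(poppy-seed meal | positive screen) = 0.189738 / 0.301357 ≈ 0.6296

Now condition on the additional information:
Weight on poppy-seed meal=true, given the evidence: 0.908914·0.33 = 0.299942
Normalizer over all consistent configurations: 0.8214·0.67 + 0.908914·0.33 = 0.850280
P(poppy-seed meal | positive screen, actual drug use) = 0.299942/0.850280 ≈ 0.3528
This is intercausal reasoning (explaining away): once actual drug use accounts for the positive screen, poppy-seed meal becomes less likely.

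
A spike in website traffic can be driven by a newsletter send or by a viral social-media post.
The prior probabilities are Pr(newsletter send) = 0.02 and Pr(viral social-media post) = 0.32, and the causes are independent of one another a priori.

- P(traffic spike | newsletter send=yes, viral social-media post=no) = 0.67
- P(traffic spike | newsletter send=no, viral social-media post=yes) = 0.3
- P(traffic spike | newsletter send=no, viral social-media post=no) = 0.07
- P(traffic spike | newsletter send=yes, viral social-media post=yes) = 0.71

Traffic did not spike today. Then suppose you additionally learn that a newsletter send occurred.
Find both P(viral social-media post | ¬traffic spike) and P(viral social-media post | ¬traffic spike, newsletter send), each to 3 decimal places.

P(¬traffic spike) = 0.93×0.98×0.68 + 0.7×0.98×0.32 + 0.33×0.02×0.68 + 0.29×0.02×0.32 = 0.619752 + 0.219520 + 0.004488 + 0.001856 = 0.845616
Of this, 0.221376 comes from 0.219520 + 0.001856 (the viral social-media post=true cases).
P(viral social-media post | ¬traffic spike) = 0.221376 / 0.845616 ≈ 0.262

Now condition on the additional information:
By total probability over both values of viral social-media post:
  P(¬traffic spike | newsletter send) = 0.33·0.68 + 0.29·0.32
        = 0.224400 + 0.092800 = 0.317200
Keeping only the viral social-media post-present terms gives 0.092800, so
  P(viral social-media post | ¬traffic spike, newsletter send) = 0.092800 / 0.317200 ≈ 0.293

P(viral social-media post | ¬traffic spike) ≈ 0.262; P(viral social-media post | ¬traffic spike, newsletter send) ≈ 0.293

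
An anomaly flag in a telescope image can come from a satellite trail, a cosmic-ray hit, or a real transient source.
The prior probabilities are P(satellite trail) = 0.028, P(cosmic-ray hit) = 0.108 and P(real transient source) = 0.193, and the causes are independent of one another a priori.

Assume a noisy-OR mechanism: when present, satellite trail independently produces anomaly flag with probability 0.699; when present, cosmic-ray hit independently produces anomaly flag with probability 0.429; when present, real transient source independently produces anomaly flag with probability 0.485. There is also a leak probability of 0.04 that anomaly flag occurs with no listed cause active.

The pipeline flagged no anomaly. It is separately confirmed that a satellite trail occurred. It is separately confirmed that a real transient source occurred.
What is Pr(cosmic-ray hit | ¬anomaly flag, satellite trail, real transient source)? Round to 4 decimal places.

Under noisy-OR, P(anomaly flag | causes) = 1 − (1−0.04)·∏(1−qᵢ) over the active causes.
Weight on cosmic-ray hit=true, given the evidence: 0.084973*0.108 = 0.009177
Denominator P(¬anomaly flag | satellite trail, real transient source): 0.148814*0.892 + 0.084973*0.108 = 0.141919
P(cosmic-ray hit | ¬anomaly flag, satellite trail, real transient source) = 0.009177/0.141919 ≈ 0.0647

Pr(cosmic-ray hit | ¬anomaly flag, satellite trail, real transient source) ≈ 0.0647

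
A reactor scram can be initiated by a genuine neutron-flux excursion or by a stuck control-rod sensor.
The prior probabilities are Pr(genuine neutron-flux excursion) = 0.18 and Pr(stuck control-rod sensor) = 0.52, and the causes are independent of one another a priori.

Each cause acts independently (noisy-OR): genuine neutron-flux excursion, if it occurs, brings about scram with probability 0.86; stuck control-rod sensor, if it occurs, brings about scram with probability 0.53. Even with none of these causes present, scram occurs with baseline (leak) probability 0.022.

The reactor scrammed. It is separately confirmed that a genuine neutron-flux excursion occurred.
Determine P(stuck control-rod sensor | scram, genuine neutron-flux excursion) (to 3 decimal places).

Under noisy-OR, P(scram | causes) = 1 − (1−0.022)·∏(1−qᵢ) over the active causes.
For the numerator, keep only stuck control-rod sensor=true terms: 0.935648*0.52 = 0.486537
Normalizer over all consistent configurations: 0.86308*0.48 + 0.935648*0.52 = 0.900815
P(stuck control-rod sensor | scram, genuine neutron-flux excursion) = 0.486537/0.900815 ≈ 0.540

P(stuck control-rod sensor | scram, genuine neutron-flux excursion) ≈ 0.540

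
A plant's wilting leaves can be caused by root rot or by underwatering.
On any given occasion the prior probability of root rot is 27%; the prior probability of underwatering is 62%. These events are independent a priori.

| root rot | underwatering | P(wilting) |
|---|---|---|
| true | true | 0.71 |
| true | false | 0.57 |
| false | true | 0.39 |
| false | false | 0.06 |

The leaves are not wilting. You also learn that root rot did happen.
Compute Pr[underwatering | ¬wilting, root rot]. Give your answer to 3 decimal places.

For the numerator, keep only underwatering=true terms: 0.29*0.62 = 0.179800
The normalizing constant is 0.43*0.38 + 0.29*0.62 = 0.343200
P(underwatering | ¬wilting, root rot) = 0.179800/0.343200 ≈ 0.524

Pr[underwatering | ¬wilting, root rot] ≈ 0.524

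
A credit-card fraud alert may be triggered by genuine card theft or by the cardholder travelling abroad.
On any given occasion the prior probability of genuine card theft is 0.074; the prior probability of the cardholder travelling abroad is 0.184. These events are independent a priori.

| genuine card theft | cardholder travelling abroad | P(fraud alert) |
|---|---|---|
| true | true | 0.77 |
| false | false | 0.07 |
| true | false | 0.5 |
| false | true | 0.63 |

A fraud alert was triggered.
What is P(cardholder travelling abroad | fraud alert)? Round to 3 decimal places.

Enumerate the 4 (genuine card theft, cardholder travelling abroad) configurations and weight by the priors:
  P(fraud alert) = 0.07*0.926*0.816 + 0.63*0.926*0.184 + 0.5*0.074*0.816 + 0.77*0.074*0.184
        = 0.052893 + 0.107342 + 0.030192 + 0.010484 = 0.200911
Configurations with cardholder travelling abroad contribute 0.117826, so
  P(cardholder travelling abroad | fraud alert) = 0.117826 / 0.200911 ≈ 0.586

P(cardholder travelling abroad | fraud alert) ≈ 0.586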